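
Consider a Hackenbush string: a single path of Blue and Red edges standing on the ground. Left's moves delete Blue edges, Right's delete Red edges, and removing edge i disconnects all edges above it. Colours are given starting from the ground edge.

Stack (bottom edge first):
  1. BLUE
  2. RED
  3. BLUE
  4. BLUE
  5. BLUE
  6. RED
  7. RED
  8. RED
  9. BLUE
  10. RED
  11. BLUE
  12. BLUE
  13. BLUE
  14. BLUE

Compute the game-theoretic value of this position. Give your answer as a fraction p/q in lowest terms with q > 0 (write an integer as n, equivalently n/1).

7263/8192

B: Left { 0 }, Right { (no moves) } -> simplest 1
BR: Left { 0 }, Right { 1 } -> simplest 1/2
BRB: Left { 0, 1/2 }, Right { 1 } -> simplest 3/4
BRBB: Left { 0, 1/2, 3/4 }, Right { 1 } -> simplest 7/8
BRBBB: Left { 0, 1/2, 3/4, 7/8 }, Right { 1 } -> simplest 15/16
BRBBBR: Left { 0, 1/2, 3/4, 7/8 }, Right { 15/16, 1 } -> simplest 29/32
BRBBBRR: Left { 0, 1/2, 3/4, 7/8 }, Right { 29/32, 15/16, 1 } -> simplest 57/64
BRBBBRRR: Left { 0, 1/2, 3/4, 7/8 }, Right { 57/64, 29/32, 15/16, 1 } -> simplest 113/128
BRBBBRRRB: Left { 0, 1/2, 3/4, 7/8, 113/128 }, Right { 57/64, 29/32, 15/16, 1 } -> simplest 227/256
BRBBBRRRBR: Left { 0, 1/2, 3/4, 7/8, 113/128 }, Right { 227/256, 57/64, 29/32, 15/16, 1 } -> simplest 453/512
BRBBBRRRBRB: Left { 0, 1/2, 3/4, 7/8, 113/128, 453/512 }, Right { 227/256, 57/64, 29/32, 15/16, 1 } -> simplest 907/1024
BRBBBRRRBRBB: Left { 0, 1/2, 3/4, 7/8, 113/128, 453/512, 907/1024 }, Right { 227/256, 57/64, 29/32, 15/16, 1 } -> simplest 1815/2048
BRBBBRRRBRBBB: Left { 0, 1/2, 3/4, 7/8, 113/128, 453/512, 907/1024, 1815/2048 }, Right { 227/256, 57/64, 29/32, 15/16, 1 } -> simplest 3631/4096
BRBBBRRRBRBBBB: Left { 0, 1/2, 3/4, 7/8, 113/128, 453/512, 907/1024, 1815/2048, 3631/4096 }, Right { 227/256, 57/64, 29/32, 15/16, 1 } -> simplest 7263/8192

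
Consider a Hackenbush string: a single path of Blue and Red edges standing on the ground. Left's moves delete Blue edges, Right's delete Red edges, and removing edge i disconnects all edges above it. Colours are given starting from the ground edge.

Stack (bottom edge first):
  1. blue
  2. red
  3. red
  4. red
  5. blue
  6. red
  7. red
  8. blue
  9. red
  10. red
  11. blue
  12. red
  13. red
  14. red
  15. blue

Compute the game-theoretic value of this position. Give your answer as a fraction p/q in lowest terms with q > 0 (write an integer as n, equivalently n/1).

2339/16384

G(b) = { 0 |  } gives 1
G(br) = { 0 | 1 } gives 1/2
G(brr) = { 0 | 1/2,1 } gives 1/4
G(brrr) = { 0 | 1/4,1/2,1 } gives 1/8
G(brrrb) = { 0,1/8 | 1/4,1/2,1 } gives 3/16
G(brrrbr) = { 0,1/8 | 3/16,1/4,1/2,1 } gives 5/32
G(brrrbrr) = { 0,1/8 | 5/32,3/16,1/4,1/2,1 } gives 9/64
G(brrrbrrb) = { 0,1/8,9/64 | 5/32,3/16,1/4,1/2,1 } gives 19/128
G(brrrbrrbr) = { 0,1/8,9/64 | 19/128,5/32,3/16,1/4,1/2,1 } gives 37/256
G(brrrbrrbrr) = { 0,1/8,9/64 | 37/256,19/128,5/32,3/16,1/4,1/2,1 } gives 73/512
G(brrrbrrbrrb) = { 0,1/8,9/64,73/512 | 37/256,19/128,5/32,3/16,1/4,1/2,1 } gives 147/1024
G(brrrbrrbrrbr) = { 0,1/8,9/64,73/512 | 147/1024,37/256,19/128,5/32,3/16,1/4,1/2,1 } gives 293/2048
G(brrrbrrbrrbrr) = { 0,1/8,9/64,73/512 | 293/2048,147/1024,37/256,19/128,5/32,3/16,1/4,1/2,1 } gives 585/4096
G(brrrbrrbrrbrrr) = { 0,1/8,9/64,73/512 | 585/4096,293/2048,147/1024,37/256,19/128,5/32,3/16,1/4,1/2,1 } gives 1169/8192
G(brrrbrrbrrbrrrb) = { 0,1/8,9/64,73/512,1169/8192 | 585/4096,293/2048,147/1024,37/256,19/128,5/32,3/16,1/4,1/2,1 } gives 2339/16384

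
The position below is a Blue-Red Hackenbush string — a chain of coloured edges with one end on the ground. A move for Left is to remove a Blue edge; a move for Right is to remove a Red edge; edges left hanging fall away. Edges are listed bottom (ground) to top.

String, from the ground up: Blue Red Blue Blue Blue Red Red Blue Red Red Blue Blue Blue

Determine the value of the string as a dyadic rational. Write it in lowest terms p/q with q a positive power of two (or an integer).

edge 1 of 13 (Blue): { 0 | · } -> 1
edge 2 of 13 (Red): { 0 | 1 } -> 1/2
edge 3 of 13 (Blue): { 0,1/2 | 1 } -> 3/4
edge 4 of 13 (Blue): { 0,1/2,3/4 | 1 } -> 7/8
edge 5 of 13 (Blue): { 0,1/2,3/4,7/8 | 1 } -> 15/16
edge 6 of 13 (Red): { 0,1/2,3/4,7/8 | 15/16,1 } -> 29/32
edge 7 of 13 (Red): { 0,1/2,3/4,7/8 | 29/32,15/16,1 } -> 57/64
edge 8 of 13 (Blue): { 0,1/2,3/4,7/8,57/64 | 29/32,15/16,1 } -> 115/128
edge 9 of 13 (Red): { 0,1/2,3/4,7/8,57/64 | 115/128,29/32,15/16,1 } -> 229/256
edge 10 of 13 (Red): { 0,1/2,3/4,7/8,57/64 | 229/256,115/128,29/32,15/16,1 } -> 457/512
edge 11 of 13 (Blue): { 0,1/2,3/4,7/8,57/64,457/512 | 229/256,115/128,29/32,15/16,1 } -> 915/1024
edge 12 of 13 (Blue): { 0,1/2,3/4,7/8,57/64,457/512,915/1024 | 229/256,115/128,29/32,15/16,1 } -> 1831/2048
edge 13 of 13 (Blue): { 0,1/2,3/4,7/8,57/64,457/512,915/1024,1831/2048 | 229/256,115/128,29/32,15/16,1 } -> 3663/4096

3663/4096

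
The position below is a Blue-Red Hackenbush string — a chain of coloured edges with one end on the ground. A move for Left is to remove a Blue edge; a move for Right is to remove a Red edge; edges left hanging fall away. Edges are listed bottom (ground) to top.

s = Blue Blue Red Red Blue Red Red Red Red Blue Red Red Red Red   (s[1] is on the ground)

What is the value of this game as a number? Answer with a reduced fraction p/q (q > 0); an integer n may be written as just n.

5153/4096

Prefix values for Blue Blue Red Red Blue Red Red Red Red Blue Red Red Red Red via {L|R} + simplicity:
edge 1 of 14 (Blue): { 0 | · } ⇒ 1
edge 2 of 14 (Blue): { 0 1 | · } ⇒ 2
edge 3 of 14 (Red): { 0 1 | 2 } ⇒ 3/2
edge 4 of 14 (Red): { 0 1 | 3/2 2 } ⇒ 5/4
edge 5 of 14 (Blue): { 0 1 5/4 | 3/2 2 } ⇒ 11/8
edge 6 of 14 (Red): { 0 1 5/4 | 11/8 3/2 2 } ⇒ 21/16
edge 7 of 14 (Red): { 0 1 5/4 | 21/16 11/8 3/2 2 } ⇒ 41/32
edge 8 of 14 (Red): { 0 1 5/4 | 41/32 21/16 11/8 3/2 2 } ⇒ 81/64
edge 9 of 14 (Red): { 0 1 5/4 | 81/64 41/32 21/16 11/8 3/2 2 } ⇒ 161/128
edge 10 of 14 (Blue): { 0 1 5/4 161/128 | 81/64 41/32 21/16 11/8 3/2 2 } ⇒ 323/256
edge 11 of 14 (Red): { 0 1 5/4 161/128 | 323/256 81/64 41/32 21/16 11/8 3/2 2 } ⇒ 645/512
edge 12 of 14 (Red): { 0 1 5/4 161/128 | 645/512 323/256 81/64 41/32 21/16 11/8 3/2 2 } ⇒ 1289/1024
edge 13 of 14 (Red): { 0 1 5/4 161/128 | 1289/1024 645/512 323/256 81/64 41/32 21/16 11/8 3/2 2 } ⇒ 2577/2048
edge 14 of 14 (Red): { 0 1 5/4 161/128 | 2577/2048 1289/1024 645/512 323/256 81/64 41/32 21/16 11/8 3/2 2 } ⇒ 5153/4096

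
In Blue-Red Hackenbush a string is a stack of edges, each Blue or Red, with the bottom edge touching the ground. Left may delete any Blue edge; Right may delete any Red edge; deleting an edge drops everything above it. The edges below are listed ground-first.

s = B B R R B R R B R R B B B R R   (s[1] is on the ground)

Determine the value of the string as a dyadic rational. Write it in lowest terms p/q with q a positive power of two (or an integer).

step 1: add B to get B; options L={ 0 } R={ · } => 1
step 2: add B to get BB; options L={ 0; 1 } R={ · } => 2
step 3: add R to get BBR; options L={ 0; 1 } R={ 2 } => 3/2
step 4: add R to get BBRR; options L={ 0; 1 } R={ 3/2; 2 } => 5/4
step 5: add B to get BBRRB; options L={ 0; 1; 5/4 } R={ 3/2; 2 } => 11/8
step 6: add R to get BBRRBR; options L={ 0; 1; 5/4 } R={ 11/8; 3/2; 2 } => 21/16
step 7: add R to get BBRRBRR; options L={ 0; 1; 5/4 } R={ 21/16; 11/8; 3/2; 2 } => 41/32
step 8: add B to get BBRRBRRB; options L={ 0; 1; 5/4; 41/32 } R={ 21/16; 11/8; 3/2; 2 } => 83/64
step 9: add R to get BBRRBRRBR; options L={ 0; 1; 5/4; 41/32 } R={ 83/64; 21/16; 11/8; 3/2; 2 } => 165/128
step 10: add R to get BBRRBRRBRR; options L={ 0; 1; 5/4; 41/32 } R={ 165/128; 83/64; 21/16; 11/8; 3/2; 2 } => 329/256
step 11: add B to get BBRRBRRBRRB; options L={ 0; 1; 5/4; 41/32; 329/256 } R={ 165/128; 83/64; 21/16; 11/8; 3/2; 2 } => 659/512
step 12: add B to get BBRRBRRBRRBB; options L={ 0; 1; 5/4; 41/32; 329/256; 659/512 } R={ 165/128; 83/64; 21/16; 11/8; 3/2; 2 } => 1319/1024
step 13: add B to get BBRRBRRBRRBBB; options L={ 0; 1; 5/4; 41/32; 329/256; 659/512; 1319/1024 } R={ 165/128; 83/64; 21/16; 11/8; 3/2; 2 } => 2639/2048
step 14: add R to get BBRRBRRBRRBBBR; options L={ 0; 1; 5/4; 41/32; 329/256; 659/512; 1319/1024 } R={ 2639/2048; 165/128; 83/64; 21/16; 11/8; 3/2; 2 } => 5277/4096
step 15: add R to get BBRRBRRBRRBBBRR; options L={ 0; 1; 5/4; 41/32; 329/256; 659/512; 1319/1024 } R={ 5277/4096; 2639/2048; 165/128; 83/64; 21/16; 11/8; 3/2; 2 } => 10553/8192

10553/8192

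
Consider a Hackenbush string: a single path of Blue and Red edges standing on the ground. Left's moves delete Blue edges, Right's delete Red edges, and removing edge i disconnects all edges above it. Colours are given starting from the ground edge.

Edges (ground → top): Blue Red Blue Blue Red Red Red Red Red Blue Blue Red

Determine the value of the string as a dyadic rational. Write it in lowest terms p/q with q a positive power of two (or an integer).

step 1: add Blue to get B; options L={ 0 } R={ · } -> 1
step 2: add Red to get BR; options L={ 0 } R={ 1 } -> 1/2
step 3: add Blue to get BRB; options L={ 0,1/2 } R={ 1 } -> 3/4
step 4: add Blue to get BRBB; options L={ 0,1/2,3/4 } R={ 1 } -> 7/8
step 5: add Red to get BRBBR; options L={ 0,1/2,3/4 } R={ 7/8,1 } -> 13/16
step 6: add Red to get BRBBRR; options L={ 0,1/2,3/4 } R={ 13/16,7/8,1 } -> 25/32
step 7: add Red to get BRBBRRR; options L={ 0,1/2,3/4 } R={ 25/32,13/16,7/8,1 } -> 49/64
step 8: add Red to get BRBBRRRR; options L={ 0,1/2,3/4 } R={ 49/64,25/32,13/16,7/8,1 } -> 97/128
step 9: add Red to get BRBBRRRRR; options L={ 0,1/2,3/4 } R={ 97/128,49/64,25/32,13/16,7/8,1 } -> 193/256
step 10: add Blue to get BRBBRRRRRB; options L={ 0,1/2,3/4,193/256 } R={ 97/128,49/64,25/32,13/16,7/8,1 } -> 387/512
step 11: add Blue to get BRBBRRRRRBB; options L={ 0,1/2,3/4,193/256,387/512 } R={ 97/128,49/64,25/32,13/16,7/8,1 } -> 775/1024
step 12: add Red to get BRBBRRRRRBBR; options L={ 0,1/2,3/4,193/256,387/512 } R={ 775/1024,97/128,49/64,25/32,13/16,7/8,1 } -> 1549/2048

1549/2048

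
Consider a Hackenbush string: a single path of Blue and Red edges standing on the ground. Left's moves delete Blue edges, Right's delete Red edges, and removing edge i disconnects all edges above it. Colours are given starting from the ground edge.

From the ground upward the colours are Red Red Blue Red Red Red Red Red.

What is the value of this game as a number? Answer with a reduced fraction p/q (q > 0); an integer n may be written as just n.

-127/64

R: Left { — }, Right { 0 } — simplest -1
RR: Left { — }, Right { -1,0 } — simplest -2
RRB: Left { -2 }, Right { -1,0 } — simplest -3/2
RRBR: Left { -2 }, Right { -3/2,-1,0 } — simplest -7/4
RRBRR: Left { -2 }, Right { -7/4,-3/2,-1,0 } — simplest -15/8
RRBRRR: Left { -2 }, Right { -15/8,-7/4,-3/2,-1,0 } — simplest -31/16
RRBRRRR: Left { -2 }, Right { -31/16,-15/8,-7/4,-3/2,-1,0 } — simplest -63/32
RRBRRRRR: Left { -2 }, Right { -63/32,-31/16,-15/8,-7/4,-3/2,-1,0 } — simplest -127/64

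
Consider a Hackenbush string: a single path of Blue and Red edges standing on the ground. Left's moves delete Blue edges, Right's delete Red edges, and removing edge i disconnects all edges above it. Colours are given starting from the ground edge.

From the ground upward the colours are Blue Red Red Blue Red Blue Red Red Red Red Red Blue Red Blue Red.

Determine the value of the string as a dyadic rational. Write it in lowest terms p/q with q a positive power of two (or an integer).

v_1 [B]  L=[0]  R=[]  so 1
v_2 [BR]  L=[0]  R=[1]  so 1/2
v_3 [BRR]  L=[0]  R=[1/2,1]  so 1/4
v_4 [BRRB]  L=[0,1/4]  R=[1/2,1]  so 3/8
v_5 [BRRBR]  L=[0,1/4]  R=[3/8,1/2,1]  so 5/16
v_6 [BRRBRB]  L=[0,1/4,5/16]  R=[3/8,1/2,1]  so 11/32
v_7 [BRRBRBR]  L=[0,1/4,5/16]  R=[11/32,3/8,1/2,1]  so 21/64
v_8 [BRRBRBRR]  L=[0,1/4,5/16]  R=[21/64,11/32,3/8,1/2,1]  so 41/128
v_9 [BRRBRBRRR]  L=[0,1/4,5/16]  R=[41/128,21/64,11/32,3/8,1/2,1]  so 81/256
v_10 [BRRBRBRRRR]  L=[0,1/4,5/16]  R=[81/256,41/128,21/64,11/32,3/8,1/2,1]  so 161/512
v_11 [BRRBRBRRRRR]  L=[0,1/4,5/16]  R=[161/512,81/256,41/128,21/64,11/32,3/8,1/2,1]  so 321/1024
v_12 [BRRBRBRRRRRB]  L=[0,1/4,5/16,321/1024]  R=[161/512,81/256,41/128,21/64,11/32,3/8,1/2,1]  so 643/2048
v_13 [BRRBRBRRRRRBR]  L=[0,1/4,5/16,321/1024]  R=[643/2048,161/512,81/256,41/128,21/64,11/32,3/8,1/2,1]  so 1285/4096
v_14 [BRRBRBRRRRRBRB]  L=[0,1/4,5/16,321/1024,1285/4096]  R=[643/2048,161/512,81/256,41/128,21/64,11/32,3/8,1/2,1]  so 2571/8192
v_15 [BRRBRBRRRRRBRBR]  L=[0,1/4,5/16,321/1024,1285/4096]  R=[2571/8192,643/2048,161/512,81/256,41/128,21/64,11/32,3/8,1/2,1]  so 5141/16384

5141/16384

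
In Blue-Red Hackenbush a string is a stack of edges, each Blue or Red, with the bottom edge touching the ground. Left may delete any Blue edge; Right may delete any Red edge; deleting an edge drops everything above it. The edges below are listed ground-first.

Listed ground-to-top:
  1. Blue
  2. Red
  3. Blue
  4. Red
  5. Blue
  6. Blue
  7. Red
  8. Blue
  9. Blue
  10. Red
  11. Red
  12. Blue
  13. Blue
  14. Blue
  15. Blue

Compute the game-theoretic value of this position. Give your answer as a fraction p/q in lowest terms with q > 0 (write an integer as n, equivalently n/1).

v_1 [B]  L=[0]  R=[·]  so 1
v_2 [BR]  L=[0]  R=[1]  so 1/2
v_3 [BRB]  L=[0 1/2]  R=[1]  so 3/4
v_4 [BRBR]  L=[0 1/2]  R=[3/4 1]  so 5/8
v_5 [BRBRB]  L=[0 1/2 5/8]  R=[3/4 1]  so 11/16
v_6 [BRBRBB]  L=[0 1/2 5/8 11/16]  R=[3/4 1]  so 23/32
v_7 [BRBRBBR]  L=[0 1/2 5/8 11/16]  R=[23/32 3/4 1]  so 45/64
v_8 [BRBRBBRB]  L=[0 1/2 5/8 11/16 45/64]  R=[23/32 3/4 1]  so 91/128
v_9 [BRBRBBRBB]  L=[0 1/2 5/8 11/16 45/64 91/128]  R=[23/32 3/4 1]  so 183/256
v_10 [BRBRBBRBBR]  L=[0 1/2 5/8 11/16 45/64 91/128]  R=[183/256 23/32 3/4 1]  so 365/512
v_11 [BRBRBBRBBRR]  L=[0 1/2 5/8 11/16 45/64 91/128]  R=[365/512 183/256 23/32 3/4 1]  so 729/1024
v_12 [BRBRBBRBBRRB]  L=[0 1/2 5/8 11/16 45/64 91/128 729/1024]  R=[365/512 183/256 23/32 3/4 1]  so 1459/2048
v_13 [BRBRBBRBBRRBB]  L=[0 1/2 5/8 11/16 45/64 91/128 729/1024 1459/2048]  R=[365/512 183/256 23/32 3/4 1]  so 2919/4096
v_14 [BRBRBBRBBRRBBB]  L=[0 1/2 5/8 11/16 45/64 91/128 729/1024 1459/2048 2919/4096]  R=[365/512 183/256 23/32 3/4 1]  so 5839/8192
v_15 [BRBRBBRBBRRBBBB]  L=[0 1/2 5/8 11/16 45/64 91/128 729/1024 1459/2048 2919/4096 5839/8192]  R=[365/512 183/256 23/32 3/4 1]  so 11679/16384

11679/16384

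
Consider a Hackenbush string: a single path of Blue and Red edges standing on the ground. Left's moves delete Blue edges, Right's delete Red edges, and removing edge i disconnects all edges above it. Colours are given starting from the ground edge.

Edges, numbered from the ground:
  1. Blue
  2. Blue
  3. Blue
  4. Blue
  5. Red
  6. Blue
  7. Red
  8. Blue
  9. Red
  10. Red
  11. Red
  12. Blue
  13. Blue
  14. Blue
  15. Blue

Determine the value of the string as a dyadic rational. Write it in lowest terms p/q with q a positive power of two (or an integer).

7455/2048

1 of 15 · B · max L 0 · min R +∞ ⇒ 1
2 of 15 · BB · max L 1 · min R +∞ ⇒ 2
3 of 15 · BBB · max L 2 · min R +∞ ⇒ 3
4 of 15 · BBBB · max L 3 · min R +∞ ⇒ 4
5 of 15 · BBBBR · max L 3 · min R 4 ⇒ 7/2
6 of 15 · BBBBRB · max L 7/2 · min R 4 ⇒ 15/4
7 of 15 · BBBBRBR · max L 7/2 · min R 15/4 ⇒ 29/8
8 of 15 · BBBBRBRB · max L 29/8 · min R 15/4 ⇒ 59/16
9 of 15 · BBBBRBRBR · max L 29/8 · min R 59/16 ⇒ 117/32
10 of 15 · BBBBRBRBRR · max L 29/8 · min R 117/32 ⇒ 233/64
11 of 15 · BBBBRBRBRRR · max L 29/8 · min R 233/64 ⇒ 465/128
12 of 15 · BBBBRBRBRRRB · max L 465/128 · min R 233/64 ⇒ 931/256
13 of 15 · BBBBRBRBRRRBB · max L 931/256 · min R 233/64 ⇒ 1863/512
14 of 15 · BBBBRBRBRRRBBB · max L 1863/512 · min R 233/64 ⇒ 3727/1024
15 of 15 · BBBBRBRBRRRBBBB · max L 3727/1024 · min R 233/64 ⇒ 7455/2048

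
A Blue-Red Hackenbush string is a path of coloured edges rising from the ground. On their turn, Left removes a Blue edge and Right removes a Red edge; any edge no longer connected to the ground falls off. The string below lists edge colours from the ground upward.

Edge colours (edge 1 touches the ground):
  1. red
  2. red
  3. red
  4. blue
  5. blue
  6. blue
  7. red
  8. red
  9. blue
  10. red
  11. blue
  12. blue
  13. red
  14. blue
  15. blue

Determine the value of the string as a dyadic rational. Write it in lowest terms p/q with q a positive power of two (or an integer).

-9033/4096

Prefix values for red red red blue blue blue red red blue red blue blue red blue blue via {L|R} + simplicity:
step 1: add red to get r; options L={ none } R={ 0 } so -1
step 2: add red to get rr; options L={ none } R={ -1, 0 } so -2
step 3: add red to get rrr; options L={ none } R={ -2, -1, 0 } so -3
step 4: add blue to get rrrb; options L={ -3 } R={ -2, -1, 0 } so -5/2
step 5: add blue to get rrrbb; options L={ -3, -5/2 } R={ -2, -1, 0 } so -9/4
step 6: add blue to get rrrbbb; options L={ -3, -5/2, -9/4 } R={ -2, -1, 0 } so -17/8
step 7: add red to get rrrbbbr; options L={ -3, -5/2, -9/4 } R={ -17/8, -2, -1, 0 } so -35/16
step 8: add red to get rrrbbbrr; options L={ -3, -5/2, -9/4 } R={ -35/16, -17/8, -2, -1, 0 } so -71/32
step 9: add blue to get rrrbbbrrb; options L={ -3, -5/2, -9/4, -71/32 } R={ -35/16, -17/8, -2, -1, 0 } so -141/64
step 10: add red to get rrrbbbrrbr; options L={ -3, -5/2, -9/4, -71/32 } R={ -141/64, -35/16, -17/8, -2, -1, 0 } so -283/128
step 11: add blue to get rrrbbbrrbrb; options L={ -3, -5/2, -9/4, -71/32, -283/128 } R={ -141/64, -35/16, -17/8, -2, -1, 0 } so -565/256
step 12: add blue to get rrrbbbrrbrbb; options L={ -3, -5/2, -9/4, -71/32, -283/128, -565/256 } R={ -141/64, -35/16, -17/8, -2, -1, 0 } so -1129/512
step 13: add red to get rrrbbbrrbrbbr; options L={ -3, -5/2, -9/4, -71/32, -283/128, -565/256 } R={ -1129/512, -141/64, -35/16, -17/8, -2, -1, 0 } so -2259/1024
step 14: add blue to get rrrbbbrrbrbbrb; options L={ -3, -5/2, -9/4, -71/32, -283/128, -565/256, -2259/1024 } R={ -1129/512, -141/64, -35/16, -17/8, -2, -1, 0 } so -4517/2048
step 15: add blue to get rrrbbbrrbrbbrbb; options L={ -3, -5/2, -9/4, -71/32, -283/128, -565/256, -2259/1024, -4517/2048 } R={ -1129/512, -141/64, -35/16, -17/8, -2, -1, 0 } so -9033/4096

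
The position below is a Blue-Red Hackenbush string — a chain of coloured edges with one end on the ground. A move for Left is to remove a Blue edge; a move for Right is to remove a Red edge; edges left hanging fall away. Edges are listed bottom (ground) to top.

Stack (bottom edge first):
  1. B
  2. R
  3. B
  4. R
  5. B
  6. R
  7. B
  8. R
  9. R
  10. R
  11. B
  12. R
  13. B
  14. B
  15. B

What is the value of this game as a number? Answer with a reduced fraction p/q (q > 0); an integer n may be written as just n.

Recurse on prefixes of the 15-edge string B R B R B R B R R R B R B B B:
g_1 [B]  L=[0]  R=[—]  gives 1
g_2 [BR]  L=[0]  R=[1]  gives 1/2
g_3 [BRB]  L=[0; 1/2]  R=[1]  gives 3/4
g_4 [BRBR]  L=[0; 1/2]  R=[3/4; 1]  gives 5/8
g_5 [BRBRB]  L=[0; 1/2; 5/8]  R=[3/4; 1]  gives 11/16
g_6 [BRBRBR]  L=[0; 1/2; 5/8]  R=[11/16; 3/4; 1]  gives 21/32
g_7 [BRBRBRB]  L=[0; 1/2; 5/8; 21/32]  R=[11/16; 3/4; 1]  gives 43/64
g_8 [BRBRBRBR]  L=[0; 1/2; 5/8; 21/32]  R=[43/64; 11/16; 3/4; 1]  gives 85/128
g_9 [BRBRBRBRR]  L=[0; 1/2; 5/8; 21/32]  R=[85/128; 43/64; 11/16; 3/4; 1]  gives 169/256
g_10 [BRBRBRBRRR]  L=[0; 1/2; 5/8; 21/32]  R=[169/256; 85/128; 43/64; 11/16; 3/4; 1]  gives 337/512
g_11 [BRBRBRBRRRB]  L=[0; 1/2; 5/8; 21/32; 337/512]  R=[169/256; 85/128; 43/64; 11/16; 3/4; 1]  gives 675/1024
g_12 [BRBRBRBRRRBR]  L=[0; 1/2; 5/8; 21/32; 337/512]  R=[675/1024; 169/256; 85/128; 43/64; 11/16; 3/4; 1]  gives 1349/2048
g_13 [BRBRBRBRRRBRB]  L=[0; 1/2; 5/8; 21/32; 337/512; 1349/2048]  R=[675/1024; 169/256; 85/128; 43/64; 11/16; 3/4; 1]  gives 2699/4096
g_14 [BRBRBRBRRRBRBB]  L=[0; 1/2; 5/8; 21/32; 337/512; 1349/2048; 2699/4096]  R=[675/1024; 169/256; 85/128; 43/64; 11/16; 3/4; 1]  gives 5399/8192
g_15 [BRBRBRBRRRBRBBB]  L=[0; 1/2; 5/8; 21/32; 337/512; 1349/2048; 2699/4096; 5399/8192]  R=[675/1024; 169/256; 85/128; 43/64; 11/16; 3/4; 1]  gives 10799/16384

10799/16384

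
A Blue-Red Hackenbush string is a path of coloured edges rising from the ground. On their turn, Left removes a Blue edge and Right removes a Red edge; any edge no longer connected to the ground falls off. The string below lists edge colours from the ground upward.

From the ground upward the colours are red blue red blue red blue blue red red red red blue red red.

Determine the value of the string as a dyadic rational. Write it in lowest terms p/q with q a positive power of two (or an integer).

-5367/8192

edge 1 of 14 (red): { ∅ | 0 } => -1
edge 2 of 14 (blue): { -1 | 0 } => -1/2
edge 3 of 14 (red): { -1 | -1/2; 0 } => -3/4
edge 4 of 14 (blue): { -1; -3/4 | -1/2; 0 } => -5/8
edge 5 of 14 (red): { -1; -3/4 | -5/8; -1/2; 0 } => -11/16
edge 6 of 14 (blue): { -1; -3/4; -11/16 | -5/8; -1/2; 0 } => -21/32
edge 7 of 14 (blue): { -1; -3/4; -11/16; -21/32 | -5/8; -1/2; 0 } => -41/64
edge 8 of 14 (red): { -1; -3/4; -11/16; -21/32 | -41/64; -5/8; -1/2; 0 } => -83/128
edge 9 of 14 (red): { -1; -3/4; -11/16; -21/32 | -83/128; -41/64; -5/8; -1/2; 0 } => -167/256
edge 10 of 14 (red): { -1; -3/4; -11/16; -21/32 | -167/256; -83/128; -41/64; -5/8; -1/2; 0 } => -335/512
edge 11 of 14 (red): { -1; -3/4; -11/16; -21/32 | -335/512; -167/256; -83/128; -41/64; -5/8; -1/2; 0 } => -671/1024
edge 12 of 14 (blue): { -1; -3/4; -11/16; -21/32; -671/1024 | -335/512; -167/256; -83/128; -41/64; -5/8; -1/2; 0 } => -1341/2048
edge 13 of 14 (red): { -1; -3/4; -11/16; -21/32; -671/1024 | -1341/2048; -335/512; -167/256; -83/128; -41/64; -5/8; -1/2; 0 } => -2683/4096
edge 14 of 14 (red): { -1; -3/4; -11/16; -21/32; -671/1024 | -2683/4096; -1341/2048; -335/512; -167/256; -83/128; -41/64; -5/8; -1/2; 0 } => -5367/8192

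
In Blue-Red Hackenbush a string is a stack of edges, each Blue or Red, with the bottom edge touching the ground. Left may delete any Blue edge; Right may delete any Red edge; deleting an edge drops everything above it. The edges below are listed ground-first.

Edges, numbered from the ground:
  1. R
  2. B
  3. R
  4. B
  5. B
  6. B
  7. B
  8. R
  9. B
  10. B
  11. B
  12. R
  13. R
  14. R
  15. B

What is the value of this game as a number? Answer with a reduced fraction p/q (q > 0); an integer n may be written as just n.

value_1 [R]  L=[]  R=[0]  → -1
value_2 [RB]  L=[-1]  R=[0]  → -1/2
value_3 [RBR]  L=[-1]  R=[-1/2; 0]  → -3/4
value_4 [RBRB]  L=[-1; -3/4]  R=[-1/2; 0]  → -5/8
value_5 [RBRBB]  L=[-1; -3/4; -5/8]  R=[-1/2; 0]  → -9/16
value_6 [RBRBBB]  L=[-1; -3/4; -5/8; -9/16]  R=[-1/2; 0]  → -17/32
value_7 [RBRBBBB]  L=[-1; -3/4; -5/8; -9/16; -17/32]  R=[-1/2; 0]  → -33/64
value_8 [RBRBBBBR]  L=[-1; -3/4; -5/8; -9/16; -17/32]  R=[-33/64; -1/2; 0]  → -67/128
value_9 [RBRBBBBRB]  L=[-1; -3/4; -5/8; -9/16; -17/32; -67/128]  R=[-33/64; -1/2; 0]  → -133/256
value_10 [RBRBBBBRBB]  L=[-1; -3/4; -5/8; -9/16; -17/32; -67/128; -133/256]  R=[-33/64; -1/2; 0]  → -265/512
value_11 [RBRBBBBRBBB]  L=[-1; -3/4; -5/8; -9/16; -17/32; -67/128; -133/256; -265/512]  R=[-33/64; -1/2; 0]  → -529/1024
value_12 [RBRBBBBRBBBR]  L=[-1; -3/4; -5/8; -9/16; -17/32; -67/128; -133/256; -265/512]  R=[-529/1024; -33/64; -1/2; 0]  → -1059/2048
value_13 [RBRBBBBRBBBRR]  L=[-1; -3/4; -5/8; -9/16; -17/32; -67/128; -133/256; -265/512]  R=[-1059/2048; -529/1024; -33/64; -1/2; 0]  → -2119/4096
value_14 [RBRBBBBRBBBRRR]  L=[-1; -3/4; -5/8; -9/16; -17/32; -67/128; -133/256; -265/512]  R=[-2119/4096; -1059/2048; -529/1024; -33/64; -1/2; 0]  → -4239/8192
value_15 [RBRBBBBRBBBRRRB]  L=[-1; -3/4; -5/8; -9/16; -17/32; -67/128; -133/256; -265/512; -4239/8192]  R=[-2119/4096; -1059/2048; -529/1024; -33/64; -1/2; 0]  → -8477/16384

-8477/16384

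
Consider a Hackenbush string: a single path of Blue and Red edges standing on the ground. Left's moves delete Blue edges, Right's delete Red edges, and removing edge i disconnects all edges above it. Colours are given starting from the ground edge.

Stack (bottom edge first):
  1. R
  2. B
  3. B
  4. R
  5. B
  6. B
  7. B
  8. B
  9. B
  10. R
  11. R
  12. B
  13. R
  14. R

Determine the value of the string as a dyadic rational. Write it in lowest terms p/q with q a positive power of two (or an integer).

-2103/8192

Prefix values for R B B R B B B B B R R B R R via {L|R} + simplicity:
g(R) = { · | 0 } => -1
g(RB) = { -1 | 0 } => -1/2
g(RBB) = { -1,-1/2 | 0 } => -1/4
g(RBBR) = { -1,-1/2 | -1/4,0 } => -3/8
g(RBBRB) = { -1,-1/2,-3/8 | -1/4,0 } => -5/16
g(RBBRBB) = { -1,-1/2,-3/8,-5/16 | -1/4,0 } => -9/32
g(RBBRBBB) = { -1,-1/2,-3/8,-5/16,-9/32 | -1/4,0 } => -17/64
g(RBBRBBBB) = { -1,-1/2,-3/8,-5/16,-9/32,-17/64 | -1/4,0 } => -33/128
g(RBBRBBBBB) = { -1,-1/2,-3/8,-5/16,-9/32,-17/64,-33/128 | -1/4,0 } => -65/256
g(RBBRBBBBBR) = { -1,-1/2,-3/8,-5/16,-9/32,-17/64,-33/128 | -65/256,-1/4,0 } => -131/512
g(RBBRBBBBBRR) = { -1,-1/2,-3/8,-5/16,-9/32,-17/64,-33/128 | -131/512,-65/256,-1/4,0 } => -263/1024
g(RBBRBBBBBRRB) = { -1,-1/2,-3/8,-5/16,-9/32,-17/64,-33/128,-263/1024 | -131/512,-65/256,-1/4,0 } => -525/2048
g(RBBRBBBBBRRBR) = { -1,-1/2,-3/8,-5/16,-9/32,-17/64,-33/128,-263/1024 | -525/2048,-131/512,-65/256,-1/4,0 } => -1051/4096
g(RBBRBBBBBRRBRR) = { -1,-1/2,-3/8,-5/16,-9/32,-17/64,-33/128,-263/1024 | -1051/4096,-525/2048,-131/512,-65/256,-1/4,0 } => -2103/8192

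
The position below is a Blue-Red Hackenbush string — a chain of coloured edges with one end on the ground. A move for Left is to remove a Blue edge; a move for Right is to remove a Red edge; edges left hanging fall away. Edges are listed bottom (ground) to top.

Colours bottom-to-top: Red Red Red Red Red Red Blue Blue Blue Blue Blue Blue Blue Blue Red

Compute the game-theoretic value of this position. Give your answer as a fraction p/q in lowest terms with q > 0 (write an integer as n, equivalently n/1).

-2563/512

val(R) = { — | 0 } ⇒ -1
val(RR) = { — | -1 0 } ⇒ -2
val(RRR) = { — | -2 -1 0 } ⇒ -3
val(RRRR) = { — | -3 -2 -1 0 } ⇒ -4
val(RRRRR) = { — | -4 -3 -2 -1 0 } ⇒ -5
val(RRRRRR) = { — | -5 -4 -3 -2 -1 0 } ⇒ -6
val(RRRRRRB) = { -6 | -5 -4 -3 -2 -1 0 } ⇒ -11/2
val(RRRRRRBB) = { -6 -11/2 | -5 -4 -3 -2 -1 0 } ⇒ -21/4
val(RRRRRRBBB) = { -6 -11/2 -21/4 | -5 -4 -3 -2 -1 0 } ⇒ -41/8
val(RRRRRRBBBB) = { -6 -11/2 -21/4 -41/8 | -5 -4 -3 -2 -1 0 } ⇒ -81/16
val(RRRRRRBBBBB) = { -6 -11/2 -21/4 -41/8 -81/16 | -5 -4 -3 -2 -1 0 } ⇒ -161/32
val(RRRRRRBBBBBB) = { -6 -11/2 -21/4 -41/8 -81/16 -161/32 | -5 -4 -3 -2 -1 0 } ⇒ -321/64
val(RRRRRRBBBBBBB) = { -6 -11/2 -21/4 -41/8 -81/16 -161/32 -321/64 | -5 -4 -3 -2 -1 0 } ⇒ -641/128
val(RRRRRRBBBBBBBB) = { -6 -11/2 -21/4 -41/8 -81/16 -161/32 -321/64 -641/128 | -5 -4 -3 -2 -1 0 } ⇒ -1281/256
val(RRRRRRBBBBBBBBR) = { -6 -11/2 -21/4 -41/8 -81/16 -161/32 -321/64 -641/128 | -1281/256 -5 -4 -3 -2 -1 0 } ⇒ -2563/512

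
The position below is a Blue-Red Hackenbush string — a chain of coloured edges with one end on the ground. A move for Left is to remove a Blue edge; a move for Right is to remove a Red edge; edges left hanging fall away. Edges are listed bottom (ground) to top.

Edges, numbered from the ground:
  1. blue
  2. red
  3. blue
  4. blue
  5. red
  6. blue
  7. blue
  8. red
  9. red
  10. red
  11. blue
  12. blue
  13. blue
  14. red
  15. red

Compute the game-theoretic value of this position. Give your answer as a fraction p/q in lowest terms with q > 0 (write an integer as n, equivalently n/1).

13881/16384

v(b) = { 0 | — } ⇒ 1
v(br) = { 0 | 1 } ⇒ 1/2
v(brb) = { 0; 1/2 | 1 } ⇒ 3/4
v(brbb) = { 0; 1/2; 3/4 | 1 } ⇒ 7/8
v(brbbr) = { 0; 1/2; 3/4 | 7/8; 1 } ⇒ 13/16
v(brbbrb) = { 0; 1/2; 3/4; 13/16 | 7/8; 1 } ⇒ 27/32
v(brbbrbb) = { 0; 1/2; 3/4; 13/16; 27/32 | 7/8; 1 } ⇒ 55/64
v(brbbrbbr) = { 0; 1/2; 3/4; 13/16; 27/32 | 55/64; 7/8; 1 } ⇒ 109/128
v(brbbrbbrr) = { 0; 1/2; 3/4; 13/16; 27/32 | 109/128; 55/64; 7/8; 1 } ⇒ 217/256
v(brbbrbbrrr) = { 0; 1/2; 3/4; 13/16; 27/32 | 217/256; 109/128; 55/64; 7/8; 1 } ⇒ 433/512
v(brbbrbbrrrb) = { 0; 1/2; 3/4; 13/16; 27/32; 433/512 | 217/256; 109/128; 55/64; 7/8; 1 } ⇒ 867/1024
v(brbbrbbrrrbb) = { 0; 1/2; 3/4; 13/16; 27/32; 433/512; 867/1024 | 217/256; 109/128; 55/64; 7/8; 1 } ⇒ 1735/2048
v(brbbrbbrrrbbb) = { 0; 1/2; 3/4; 13/16; 27/32; 433/512; 867/1024; 1735/2048 | 217/256; 109/128; 55/64; 7/8; 1 } ⇒ 3471/4096
v(brbbrbbrrrbbbr) = { 0; 1/2; 3/4; 13/16; 27/32; 433/512; 867/1024; 1735/2048 | 3471/4096; 217/256; 109/128; 55/64; 7/8; 1 } ⇒ 6941/8192
v(brbbrbbrrrbbbrr) = { 0; 1/2; 3/4; 13/16; 27/32; 433/512; 867/1024; 1735/2048 | 6941/8192; 3471/4096; 217/256; 109/128; 55/64; 7/8; 1 } ⇒ 13881/16384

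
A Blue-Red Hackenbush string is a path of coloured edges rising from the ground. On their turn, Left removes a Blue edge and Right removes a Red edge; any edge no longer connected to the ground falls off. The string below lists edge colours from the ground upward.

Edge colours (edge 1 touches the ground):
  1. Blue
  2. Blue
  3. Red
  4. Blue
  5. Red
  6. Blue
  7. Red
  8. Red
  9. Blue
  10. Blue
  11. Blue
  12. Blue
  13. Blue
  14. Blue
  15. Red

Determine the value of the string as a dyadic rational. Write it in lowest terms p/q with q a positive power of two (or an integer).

13565/8192

val(B) = { 0 | ∅ } -> 1
val(BB) = { 0, 1 | ∅ } -> 2
val(BBR) = { 0, 1 | 2 } -> 3/2
val(BBRB) = { 0, 1, 3/2 | 2 } -> 7/4
val(BBRBR) = { 0, 1, 3/2 | 7/4, 2 } -> 13/8
val(BBRBRB) = { 0, 1, 3/2, 13/8 | 7/4, 2 } -> 27/16
val(BBRBRBR) = { 0, 1, 3/2, 13/8 | 27/16, 7/4, 2 } -> 53/32
val(BBRBRBRR) = { 0, 1, 3/2, 13/8 | 53/32, 27/16, 7/4, 2 } -> 105/64
val(BBRBRBRRB) = { 0, 1, 3/2, 13/8, 105/64 | 53/32, 27/16, 7/4, 2 } -> 211/128
val(BBRBRBRRBB) = { 0, 1, 3/2, 13/8, 105/64, 211/128 | 53/32, 27/16, 7/4, 2 } -> 423/256
val(BBRBRBRRBBB) = { 0, 1, 3/2, 13/8, 105/64, 211/128, 423/256 | 53/32, 27/16, 7/4, 2 } -> 847/512
val(BBRBRBRRBBBB) = { 0, 1, 3/2, 13/8, 105/64, 211/128, 423/256, 847/512 | 53/32, 27/16, 7/4, 2 } -> 1695/1024
val(BBRBRBRRBBBBB) = { 0, 1, 3/2, 13/8, 105/64, 211/128, 423/256, 847/512, 1695/1024 | 53/32, 27/16, 7/4, 2 } -> 3391/2048
val(BBRBRBRRBBBBBB) = { 0, 1, 3/2, 13/8, 105/64, 211/128, 423/256, 847/512, 1695/1024, 3391/2048 | 53/32, 27/16, 7/4, 2 } -> 6783/4096
val(BBRBRBRRBBBBBBR) = { 0, 1, 3/2, 13/8, 105/64, 211/128, 423/256, 847/512, 1695/1024, 3391/2048 | 6783/4096, 53/32, 27/16, 7/4, 2 } -> 13565/8192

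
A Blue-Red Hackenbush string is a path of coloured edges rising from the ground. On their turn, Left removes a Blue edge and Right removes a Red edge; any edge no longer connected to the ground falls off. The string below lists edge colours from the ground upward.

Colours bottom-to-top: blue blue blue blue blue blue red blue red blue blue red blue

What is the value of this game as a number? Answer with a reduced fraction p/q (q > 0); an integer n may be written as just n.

731/128

edge 1 of 13 (blue): { 0 | · } → 1
edge 2 of 13 (blue): { 0, 1 | · } → 2
edge 3 of 13 (blue): { 0, 1, 2 | · } → 3
edge 4 of 13 (blue): { 0, 1, 2, 3 | · } → 4
edge 5 of 13 (blue): { 0, 1, 2, 3, 4 | · } → 5
edge 6 of 13 (blue): { 0, 1, 2, 3, 4, 5 | · } → 6
edge 7 of 13 (red): { 0, 1, 2, 3, 4, 5 | 6 } → 11/2
edge 8 of 13 (blue): { 0, 1, 2, 3, 4, 5, 11/2 | 6 } → 23/4
edge 9 of 13 (red): { 0, 1, 2, 3, 4, 5, 11/2 | 23/4, 6 } → 45/8
edge 10 of 13 (blue): { 0, 1, 2, 3, 4, 5, 11/2, 45/8 | 23/4, 6 } → 91/16
edge 11 of 13 (blue): { 0, 1, 2, 3, 4, 5, 11/2, 45/8, 91/16 | 23/4, 6 } → 183/32
edge 12 of 13 (red): { 0, 1, 2, 3, 4, 5, 11/2, 45/8, 91/16 | 183/32, 23/4, 6 } → 365/64
edge 13 of 13 (blue): { 0, 1, 2, 3, 4, 5, 11/2, 45/8, 91/16, 365/64 | 183/32, 23/4, 6 } → 731/128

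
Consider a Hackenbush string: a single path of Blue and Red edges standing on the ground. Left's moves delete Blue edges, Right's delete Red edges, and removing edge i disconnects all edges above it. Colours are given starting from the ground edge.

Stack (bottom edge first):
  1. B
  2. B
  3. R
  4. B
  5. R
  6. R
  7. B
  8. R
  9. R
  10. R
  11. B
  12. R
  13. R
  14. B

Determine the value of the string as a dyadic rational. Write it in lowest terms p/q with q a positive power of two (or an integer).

6419/4096

B: Left { 0 }, Right {  } = simplest 1
BB: Left { 0 1 }, Right {  } = simplest 2
BBR: Left { 0 1 }, Right { 2 } = simplest 3/2
BBRB: Left { 0 1 3/2 }, Right { 2 } = simplest 7/4
BBRBR: Left { 0 1 3/2 }, Right { 7/4 2 } = simplest 13/8
BBRBRR: Left { 0 1 3/2 }, Right { 13/8 7/4 2 } = simplest 25/16
BBRBRRB: Left { 0 1 3/2 25/16 }, Right { 13/8 7/4 2 } = simplest 51/32
BBRBRRBR: Left { 0 1 3/2 25/16 }, Right { 51/32 13/8 7/4 2 } = simplest 101/64
BBRBRRBRR: Left { 0 1 3/2 25/16 }, Right { 101/64 51/32 13/8 7/4 2 } = simplest 201/128
BBRBRRBRRR: Left { 0 1 3/2 25/16 }, Right { 201/128 101/64 51/32 13/8 7/4 2 } = simplest 401/256
BBRBRRBRRRB: Left { 0 1 3/2 25/16 401/256 }, Right { 201/128 101/64 51/32 13/8 7/4 2 } = simplest 803/512
BBRBRRBRRRBR: Left { 0 1 3/2 25/16 401/256 }, Right { 803/512 201/128 101/64 51/32 13/8 7/4 2 } = simplest 1605/1024
BBRBRRBRRRBRR: Left { 0 1 3/2 25/16 401/256 }, Right { 1605/1024 803/512 201/128 101/64 51/32 13/8 7/4 2 } = simplest 3209/2048
BBRBRRBRRRBRRB: Left { 0 1 3/2 25/16 401/256 3209/2048 }, Right { 1605/1024 803/512 201/128 101/64 51/32 13/8 7/4 2 } = simplest 6419/4096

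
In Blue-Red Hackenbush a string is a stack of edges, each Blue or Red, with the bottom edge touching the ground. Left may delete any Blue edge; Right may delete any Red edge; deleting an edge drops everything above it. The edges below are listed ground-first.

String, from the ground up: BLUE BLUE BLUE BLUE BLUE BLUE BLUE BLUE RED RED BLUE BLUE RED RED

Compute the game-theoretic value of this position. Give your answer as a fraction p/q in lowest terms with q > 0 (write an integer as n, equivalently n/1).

473/64

Recurse on prefixes of the 14-edge string BLUE BLUE BLUE BLUE BLUE BLUE BLUE BLUE RED RED BLUE BLUE RED RED:
1 of 14 · B · max L 0 · min R +∞ so 1
2 of 14 · BB · max L 1 · min R +∞ so 2
3 of 14 · BBB · max L 2 · min R +∞ so 3
4 of 14 · BBBB · max L 3 · min R +∞ so 4
5 of 14 · BBBBB · max L 4 · min R +∞ so 5
6 of 14 · BBBBBB · max L 5 · min R +∞ so 6
7 of 14 · BBBBBBB · max L 6 · min R +∞ so 7
8 of 14 · BBBBBBBB · max L 7 · min R +∞ so 8
9 of 14 · BBBBBBBBR · max L 7 · min R 8 so 15/2
10 of 14 · BBBBBBBBRR · max L 7 · min R 15/2 so 29/4
11 of 14 · BBBBBBBBRRB · max L 29/4 · min R 15/2 so 59/8
12 of 14 · BBBBBBBBRRBB · max L 59/8 · min R 15/2 so 119/16
13 of 14 · BBBBBBBBRRBBR · max L 59/8 · min R 119/16 so 237/32
14 of 14 · BBBBBBBBRRBBRR · max L 59/8 · min R 237/32 so 473/64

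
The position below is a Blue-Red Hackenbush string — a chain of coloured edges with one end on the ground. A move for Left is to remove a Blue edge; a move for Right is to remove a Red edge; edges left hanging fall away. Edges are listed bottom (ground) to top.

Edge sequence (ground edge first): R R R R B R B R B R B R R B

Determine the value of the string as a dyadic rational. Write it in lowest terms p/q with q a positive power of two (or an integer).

-3757/1024

Prefix values for R R R R B R B R B R B R R B via {L|R} + simplicity:
step 1: add R to get R; options L={ ∅ } R={ 0 } → -1
step 2: add R to get RR; options L={ ∅ } R={ -1, 0 } → -2
step 3: add R to get RRR; options L={ ∅ } R={ -2, -1, 0 } → -3
step 4: add R to get RRRR; options L={ ∅ } R={ -3, -2, -1, 0 } → -4
step 5: add B to get RRRRB; options L={ -4 } R={ -3, -2, -1, 0 } → -7/2
step 6: add R to get RRRRBR; options L={ -4 } R={ -7/2, -3, -2, -1, 0 } → -15/4
step 7: add B to get RRRRBRB; options L={ -4, -15/4 } R={ -7/2, -3, -2, -1, 0 } → -29/8
step 8: add R to get RRRRBRBR; options L={ -4, -15/4 } R={ -29/8, -7/2, -3, -2, -1, 0 } → -59/16
step 9: add B to get RRRRBRBRB; options L={ -4, -15/4, -59/16 } R={ -29/8, -7/2, -3, -2, -1, 0 } → -117/32
step 10: add R to get RRRRBRBRBR; options L={ -4, -15/4, -59/16 } R={ -117/32, -29/8, -7/2, -3, -2, -1, 0 } → -235/64
step 11: add B to get RRRRBRBRBRB; options L={ -4, -15/4, -59/16, -235/64 } R={ -117/32, -29/8, -7/2, -3, -2, -1, 0 } → -469/128
step 12: add R to get RRRRBRBRBRBR; options L={ -4, -15/4, -59/16, -235/64 } R={ -469/128, -117/32, -29/8, -7/2, -3, -2, -1, 0 } → -939/256
step 13: add R to get RRRRBRBRBRBRR; options L={ -4, -15/4, -59/16, -235/64 } R={ -939/256, -469/128, -117/32, -29/8, -7/2, -3, -2, -1, 0 } → -1879/512
step 14: add B to get RRRRBRBRBRBRRB; options L={ -4, -15/4, -59/16, -235/64, -1879/512 } R={ -939/256, -469/128, -117/32, -29/8, -7/2, -3, -2, -1, 0 } → -3757/1024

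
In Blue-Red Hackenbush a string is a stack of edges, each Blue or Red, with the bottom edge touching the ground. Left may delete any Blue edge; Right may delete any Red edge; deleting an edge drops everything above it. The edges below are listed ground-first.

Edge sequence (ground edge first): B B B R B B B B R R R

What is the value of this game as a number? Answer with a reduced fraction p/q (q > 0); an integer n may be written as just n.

753/256

Prefix values for B B B R B B B B R R R via {L|R} + simplicity:
B: Left { 0 }, Right { none } ⇒ simplest 1
BB: Left { 0 1 }, Right { none } ⇒ simplest 2
BBB: Left { 0 1 2 }, Right { none } ⇒ simplest 3
BBBR: Left { 0 1 2 }, Right { 3 } ⇒ simplest 5/2
BBBRB: Left { 0 1 2 5/2 }, Right { 3 } ⇒ simplest 11/4
BBBRBB: Left { 0 1 2 5/2 11/4 }, Right { 3 } ⇒ simplest 23/8
BBBRBBB: Left { 0 1 2 5/2 11/4 23/8 }, Right { 3 } ⇒ simplest 47/16
BBBRBBBB: Left { 0 1 2 5/2 11/4 23/8 47/16 }, Right { 3 } ⇒ simplest 95/32
BBBRBBBBR: Left { 0 1 2 5/2 11/4 23/8 47/16 }, Right { 95/32 3 } ⇒ simplest 189/64
BBBRBBBBRR: Left { 0 1 2 5/2 11/4 23/8 47/16 }, Right { 189/64 95/32 3 } ⇒ simplest 377/128
BBBRBBBBRRR: Left { 0 1 2 5/2 11/4 23/8 47/16 }, Right { 377/128 189/64 95/32 3 } ⇒ simplest 753/256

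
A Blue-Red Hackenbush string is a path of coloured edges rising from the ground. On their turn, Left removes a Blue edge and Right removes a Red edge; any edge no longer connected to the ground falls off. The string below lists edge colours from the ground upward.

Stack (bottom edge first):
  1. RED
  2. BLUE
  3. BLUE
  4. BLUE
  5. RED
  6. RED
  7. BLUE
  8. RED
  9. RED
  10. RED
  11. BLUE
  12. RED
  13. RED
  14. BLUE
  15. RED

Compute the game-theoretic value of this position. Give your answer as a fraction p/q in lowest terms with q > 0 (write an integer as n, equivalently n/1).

-3547/16384

edge 1 of 15 (RED): {  | 0 } -> -1
edge 2 of 15 (BLUE): { -1 | 0 } -> -1/2
edge 3 of 15 (BLUE): { -1; -1/2 | 0 } -> -1/4
edge 4 of 15 (BLUE): { -1; -1/2; -1/4 | 0 } -> -1/8
edge 5 of 15 (RED): { -1; -1/2; -1/4 | -1/8; 0 } -> -3/16
edge 6 of 15 (RED): { -1; -1/2; -1/4 | -3/16; -1/8; 0 } -> -7/32
edge 7 of 15 (BLUE): { -1; -1/2; -1/4; -7/32 | -3/16; -1/8; 0 } -> -13/64
edge 8 of 15 (RED): { -1; -1/2; -1/4; -7/32 | -13/64; -3/16; -1/8; 0 } -> -27/128
edge 9 of 15 (RED): { -1; -1/2; -1/4; -7/32 | -27/128; -13/64; -3/16; -1/8; 0 } -> -55/256
edge 10 of 15 (RED): { -1; -1/2; -1/4; -7/32 | -55/256; -27/128; -13/64; -3/16; -1/8; 0 } -> -111/512
edge 11 of 15 (BLUE): { -1; -1/2; -1/4; -7/32; -111/512 | -55/256; -27/128; -13/64; -3/16; -1/8; 0 } -> -221/1024
edge 12 of 15 (RED): { -1; -1/2; -1/4; -7/32; -111/512 | -221/1024; -55/256; -27/128; -13/64; -3/16; -1/8; 0 } -> -443/2048
edge 13 of 15 (RED): { -1; -1/2; -1/4; -7/32; -111/512 | -443/2048; -221/1024; -55/256; -27/128; -13/64; -3/16; -1/8; 0 } -> -887/4096
edge 14 of 15 (BLUE): { -1; -1/2; -1/4; -7/32; -111/512; -887/4096 | -443/2048; -221/1024; -55/256; -27/128; -13/64; -3/16; -1/8; 0 } -> -1773/8192
edge 15 of 15 (RED): { -1; -1/2; -1/4; -7/32; -111/512; -887/4096 | -1773/8192; -443/2048; -221/1024; -55/256; -27/128; -13/64; -3/16; -1/8; 0 } -> -3547/16384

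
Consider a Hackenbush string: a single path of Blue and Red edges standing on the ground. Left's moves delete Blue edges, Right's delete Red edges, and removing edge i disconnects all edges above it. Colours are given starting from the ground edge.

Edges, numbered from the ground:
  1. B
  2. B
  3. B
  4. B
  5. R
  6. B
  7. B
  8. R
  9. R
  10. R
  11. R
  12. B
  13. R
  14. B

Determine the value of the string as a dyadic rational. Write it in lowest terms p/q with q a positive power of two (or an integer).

3851/1024

step 1: add B to get B; options L={ 0 } R={ none } gives 1
step 2: add B to get BB; options L={ 0 1 } R={ none } gives 2
step 3: add B to get BBB; options L={ 0 1 2 } R={ none } gives 3
step 4: add B to get BBBB; options L={ 0 1 2 3 } R={ none } gives 4
step 5: add R to get BBBBR; options L={ 0 1 2 3 } R={ 4 } gives 7/2
step 6: add B to get BBBBRB; options L={ 0 1 2 3 7/2 } R={ 4 } gives 15/4
step 7: add B to get BBBBRBB; options L={ 0 1 2 3 7/2 15/4 } R={ 4 } gives 31/8
step 8: add R to get BBBBRBBR; options L={ 0 1 2 3 7/2 15/4 } R={ 31/8 4 } gives 61/16
step 9: add R to get BBBBRBBRR; options L={ 0 1 2 3 7/2 15/4 } R={ 61/16 31/8 4 } gives 121/32
step 10: add R to get BBBBRBBRRR; options L={ 0 1 2 3 7/2 15/4 } R={ 121/32 61/16 31/8 4 } gives 241/64
step 11: add R to get BBBBRBBRRRR; options L={ 0 1 2 3 7/2 15/4 } R={ 241/64 121/32 61/16 31/8 4 } gives 481/128
step 12: add B to get BBBBRBBRRRRB; options L={ 0 1 2 3 7/2 15/4 481/128 } R={ 241/64 121/32 61/16 31/8 4 } gives 963/256
step 13: add R to get BBBBRBBRRRRBR; options L={ 0 1 2 3 7/2 15/4 481/128 } R={ 963/256 241/64 121/32 61/16 31/8 4 } gives 1925/512
step 14: add B to get BBBBRBBRRRRBRB; options L={ 0 1 2 3 7/2 15/4 481/128 1925/512 } R={ 963/256 241/64 121/32 61/16 31/8 4 } gives 3851/1024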